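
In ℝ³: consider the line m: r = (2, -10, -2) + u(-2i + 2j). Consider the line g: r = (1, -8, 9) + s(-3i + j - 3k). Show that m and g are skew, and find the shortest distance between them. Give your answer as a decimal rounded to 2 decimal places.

Common perpendicular direction n = (-2, 2, 0) × (-3, 1, -3) = (-6, -6, 4).
With w = (1, -8, 9) − (2, -10, -2) = (-1, 2, 11), w · n = 38.
Since n ≠ 0 the lines are not parallel, and w · n = 38 ≠ 0 so they do not intersect; hence they are skew.
Distance = |w · n| / |n| = |38| / √88 ≈ 4.05.

4.05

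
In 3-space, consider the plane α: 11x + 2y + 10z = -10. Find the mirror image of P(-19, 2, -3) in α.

λ = (n·P − d)/|n|² = (-235 − (-10))/225 = -1.
Reflection = P − 2λn = (-19, 2, -3) − (-2)·(11, 2, 10) = (3, 6, 17).

(3, 6, 17)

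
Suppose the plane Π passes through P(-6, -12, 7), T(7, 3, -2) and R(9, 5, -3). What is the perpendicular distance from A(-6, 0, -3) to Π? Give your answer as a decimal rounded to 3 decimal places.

2.828

PT = (13, 15, -9), PR = (15, 17, -10); a normal to Π is PT × PR = (3, -5, -4).
Using P: Π has equation 3x - 5y - 4z = 14.
n·A − d = (3)·(-6) + (-5)·(0) + (-4)·(-3) − 14 = -20; |n| = √50.
Distance = |-20| / √50 = 20/√50 ≈ 2.828.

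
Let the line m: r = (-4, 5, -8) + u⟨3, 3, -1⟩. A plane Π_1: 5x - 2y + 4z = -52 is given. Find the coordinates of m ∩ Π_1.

Substitute r = (-4, 5, -8) + t(3, 3, -1) into the plane: -62 + 5t = -52, so t = 2.
Intersection: (-4, 5, -8) + 2·(3, 3, -1) = (2, 11, -10).

(2, 11, -10)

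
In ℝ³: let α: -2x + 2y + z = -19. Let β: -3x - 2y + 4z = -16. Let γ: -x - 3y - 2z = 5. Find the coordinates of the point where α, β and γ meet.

Solving the 3×3 linear system -2x + 2y + z = -19, -3x - 2y + 4z = -16, -x - 3y - 2z = 5 (e.g. by elimination or Cramer's rule, determinant = -45) gives (6, -3, -1).

(6, -3, -1)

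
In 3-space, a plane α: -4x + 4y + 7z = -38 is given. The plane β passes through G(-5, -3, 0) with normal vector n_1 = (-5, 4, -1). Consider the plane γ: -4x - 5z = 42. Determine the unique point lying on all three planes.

(-3, -2, -6)

β: n_1·r = n_1·G gives -5x + 4y - z = 13.
Solving the 3×3 linear system -4x + 4y + 7z = -38, -5x + 4y - z = 13, -4x - 5z = 42 (e.g. by elimination or Cramer's rule, determinant = 108) gives (-3, -2, -6).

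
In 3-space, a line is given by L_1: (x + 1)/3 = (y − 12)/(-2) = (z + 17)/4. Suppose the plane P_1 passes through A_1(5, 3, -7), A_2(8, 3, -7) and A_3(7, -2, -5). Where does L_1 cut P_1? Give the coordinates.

L_1 has direction (3, -2, 4) through (-1, 12, -17).
A_1A_2 = (3, 0, 0), A_1A_3 = (2, -5, 2); a normal to P_1 is A_1A_2 × A_1A_3 = (0, -6, -15).
Using A_1: P_1 has equation -6y - 15z = 87.
Substitute r = (-1, 12, -17) + t(3, -2, 4) into the plane: 183 + (-48)t = 87, so t = 2.
Intersection: (-1, 12, -17) + 2·(3, -2, 4) = (5, 8, -9).

(5, 8, -9)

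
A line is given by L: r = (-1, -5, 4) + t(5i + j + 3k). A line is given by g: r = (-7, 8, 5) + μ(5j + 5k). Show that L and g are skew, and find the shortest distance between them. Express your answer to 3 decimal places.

6.532

Common perpendicular direction n = (5, 1, 3) × (0, 5, 5) = (-10, -25, 25).
With w = (-7, 8, 5) − (-1, -5, 4) = (-6, 13, 1), w · n = -240.
Since n ≠ 0 the lines are not parallel, and w · n = -240 ≠ 0 so they do not intersect; hence they are skew.
Distance = |w · n| / |n| = |-240| / √1350 ≈ 6.532.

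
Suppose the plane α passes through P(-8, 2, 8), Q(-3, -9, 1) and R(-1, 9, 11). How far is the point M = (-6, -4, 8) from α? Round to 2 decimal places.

3.20

PQ = (5, -11, -7), PR = (7, 7, 3); a normal to α is PQ × PR = (16, -64, 112).
Using P: α has equation 16x - 64y + 112z = 640.
n·M − d = (16)·(-6) + (-64)·(-4) + (112)·(8) − 640 = 416; |n| = √16896.
Distance = |416| / √16896 = 416/√16896 ≈ 3.20.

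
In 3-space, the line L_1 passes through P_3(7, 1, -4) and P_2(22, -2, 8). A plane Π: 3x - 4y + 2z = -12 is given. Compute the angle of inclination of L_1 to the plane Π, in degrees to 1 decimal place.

A direction vector for L_1 is P_2 − P_3 = (15, -3, 12).
sin θ = |n·v| / (|n||v|) = |81| / (√29 · √378) = 0.77364.
θ ≈ 50.7°.

50.7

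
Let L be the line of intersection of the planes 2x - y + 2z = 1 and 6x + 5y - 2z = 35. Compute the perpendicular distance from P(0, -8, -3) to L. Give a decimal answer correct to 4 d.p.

8.6731

Direction of L: (2, -1, 2) × (6, 5, -2) = (-8, 16, 16).
A point on L: solving the two plane equations with x = 3 gives (3, 3, -1).
Taking (3, 3, -1) on L with direction v = (-8, 16, 16): w = P − (3, 3, -1) = (-3, -11, -2), and w × v = (-144, 64, -136).
Distance = |w × v| / |v| = √43328 / √576 ≈ 8.6731.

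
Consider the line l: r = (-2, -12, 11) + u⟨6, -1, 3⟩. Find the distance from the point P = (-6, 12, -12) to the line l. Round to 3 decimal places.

Taking (-2, -12, 11) on l with direction v = (6, -1, 3): w = P − (-2, -12, 11) = (-4, 24, -23), and w × v = (49, -126, -140).
Distance = |w × v| / |v| = √37877 / √46 ≈ 28.695.

28.695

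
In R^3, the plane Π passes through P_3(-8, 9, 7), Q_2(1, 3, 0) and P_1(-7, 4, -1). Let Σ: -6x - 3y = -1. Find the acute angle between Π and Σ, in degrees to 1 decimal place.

P_3Q_2 = (9, -6, -7), P_3P_1 = (1, -5, -8); a normal to Π is P_3Q_2 × P_3P_1 = (13, 65, -39).
Using P_3: Π has equation 13x + 65y - 39z = 208.
cos θ = |n₁·n₂| / (|n₁||n₂|) = |-273| / (√5915 · √45).
θ = arccos(0.52915) ≈ 58.1°.

58.1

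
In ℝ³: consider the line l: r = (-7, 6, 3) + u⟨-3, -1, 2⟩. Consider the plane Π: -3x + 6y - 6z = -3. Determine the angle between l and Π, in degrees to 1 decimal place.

15.5

sin θ = |n·v| / (|n||v|) = |-9| / (√81 · √14) = 0.26726.
θ ≈ 15.5°.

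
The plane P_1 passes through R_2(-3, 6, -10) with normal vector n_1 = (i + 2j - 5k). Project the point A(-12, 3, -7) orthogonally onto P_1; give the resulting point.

(-11, 5, -12)

P_1: n_1·r = n_1·R_2 gives x + 2y - 5z = 59.
Foot = A − λn with λ = (n·A − d)/|n|² = (29 − 59)/30 = -1.
Foot = (-12, 3, -7) − (-1)·(1, 2, -5) = (-11, 5, -12).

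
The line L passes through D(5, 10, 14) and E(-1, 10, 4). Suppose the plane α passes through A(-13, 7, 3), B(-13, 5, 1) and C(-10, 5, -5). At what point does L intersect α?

A direction vector for L is E − D = (-6, 0, -10).
AB = (0, -2, -2), AC = (3, -2, -8); a normal to α is AB × AC = (12, -6, 6).
Using A: α has equation 12x - 6y + 6z = -180.
Substitute r = (5, 10, 14) + t(-6, 0, -10) into the plane: 84 + (-132)t = -180, so t = 2.
Intersection: (5, 10, 14) + 2·(-6, 0, -10) = (-7, 10, -6).

(-7, 10, -6)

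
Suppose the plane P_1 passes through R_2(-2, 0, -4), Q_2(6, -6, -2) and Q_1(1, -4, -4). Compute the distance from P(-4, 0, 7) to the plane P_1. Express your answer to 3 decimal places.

R_2Q_2 = (8, -6, 2), R_2Q_1 = (3, -4, 0); a normal to P_1 is R_2Q_2 × R_2Q_1 = (8, 6, -14).
Using R_2: P_1 has equation 8x + 6y - 14z = 40.
n·P − d = (8)·(-4) + (6)·(0) + (-14)·(7) − 40 = -170; |n| = √296.
Distance = |-170| / √296 = 170/√296 ≈ 9.881.

9.881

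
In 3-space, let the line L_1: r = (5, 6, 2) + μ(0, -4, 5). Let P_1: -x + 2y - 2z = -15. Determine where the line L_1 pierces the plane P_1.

(5, 2, 7)

Substitute r = (5, 6, 2) + t(0, -4, 5) into the plane: 3 + (-18)t = -15, so t = 1.
Intersection: (5, 6, 2) + 1·(0, -4, 5) = (5, 2, 7).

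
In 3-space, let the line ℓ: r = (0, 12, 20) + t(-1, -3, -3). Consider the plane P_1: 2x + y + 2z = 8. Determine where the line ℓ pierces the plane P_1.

Substitute r = (0, 12, 20) + t(-1, -3, -3) into the plane: 52 + (-11)t = 8, so t = 4.
Intersection: (0, 12, 20) + 4·(-1, -3, -3) = (-4, 0, 8).

(-4, 0, 8)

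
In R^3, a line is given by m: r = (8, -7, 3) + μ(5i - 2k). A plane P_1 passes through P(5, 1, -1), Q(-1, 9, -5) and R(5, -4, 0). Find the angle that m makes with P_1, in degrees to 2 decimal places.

42.69

PQ = (-6, 8, -4), PR = (0, -5, 1); a normal to P_1 is PQ × PR = (-12, 6, 30).
Using P: P_1 has equation -12x + 6y + 30z = -84.
sin θ = |n·v| / (|n||v|) = |-120| / (√1080 · √29) = 0.67806.
θ ≈ 42.69°.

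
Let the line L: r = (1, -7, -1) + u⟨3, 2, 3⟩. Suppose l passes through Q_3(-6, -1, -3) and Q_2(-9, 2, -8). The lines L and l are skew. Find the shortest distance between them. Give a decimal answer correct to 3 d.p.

A direction vector for l is Q_2 − Q_3 = (-3, 3, -5).
Common perpendicular direction n = (3, 2, 3) × (-3, 3, -5) = (-19, 6, 15).
With w = (-6, -1, -3) − (1, -7, -1) = (-7, 6, -2), w · n = 139.
Distance = |w · n| / |n| = |139| / √622 ≈ 5.573.

5.573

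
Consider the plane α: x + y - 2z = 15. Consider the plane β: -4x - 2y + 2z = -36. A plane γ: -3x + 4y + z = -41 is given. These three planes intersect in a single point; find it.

Solving the 3×3 linear system x + y - 2z = 15, -4x - 2y + 2z = -36, -3x + 4y + z = -41 (e.g. by elimination or Cramer's rule, determinant = 32) gives (8, -3, -5).

(8, -3, -5)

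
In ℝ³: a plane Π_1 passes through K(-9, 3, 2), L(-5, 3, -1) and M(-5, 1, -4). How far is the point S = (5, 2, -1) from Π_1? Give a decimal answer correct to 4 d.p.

KL = (4, 0, -3), KM = (4, -2, -6); a normal to Π_1 is KL × KM = (-6, 12, -8).
Using K: Π_1 has equation -6x + 12y - 8z = 74.
n·S − d = (-6)·(5) + (12)·(2) + (-8)·(-1) − 74 = -72; |n| = √244.
Distance = |-72| / √244 = 72/√244 ≈ 4.6093.

4.6093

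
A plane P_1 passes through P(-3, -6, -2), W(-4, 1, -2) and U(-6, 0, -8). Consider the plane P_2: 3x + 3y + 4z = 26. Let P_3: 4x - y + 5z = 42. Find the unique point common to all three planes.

(0, -2, 8)

PW = (-1, 7, 0), PU = (-3, 6, -6); a normal to P_1 is PW × PU = (-42, -6, 15).
Using P: P_1 has equation -42x - 6y + 15z = 132.
Solving the 3×3 linear system -42x - 6y + 15z = 132, 3x + 3y + 4z = 26, 4x - y + 5z = 42 (e.g. by elimination or Cramer's rule, determinant = -1029) gives (0, -2, 8).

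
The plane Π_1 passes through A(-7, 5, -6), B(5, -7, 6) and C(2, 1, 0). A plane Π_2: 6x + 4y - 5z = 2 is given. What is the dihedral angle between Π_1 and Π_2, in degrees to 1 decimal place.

AB = (12, -12, 12), AC = (9, -4, 6); a normal to Π_1 is AB × AC = (-24, 36, 60).
Using A: Π_1 has equation -24x + 36y + 60z = -12.
cos θ = |n₁·n₂| / (|n₁||n₂|) = |-300| / (√5472 · √77).
θ = arccos(0.46217) ≈ 62.5°.

62.5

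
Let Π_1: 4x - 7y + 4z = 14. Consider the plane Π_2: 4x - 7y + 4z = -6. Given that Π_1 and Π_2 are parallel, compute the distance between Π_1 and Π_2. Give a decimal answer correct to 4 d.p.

2.2222

Same normal n = (4, -7, 4) with |n| = √81; distance = |14 − (-6)| / |n| = 20/√81 ≈ 2.2222.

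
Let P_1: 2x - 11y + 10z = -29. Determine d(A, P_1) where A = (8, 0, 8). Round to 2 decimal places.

n·A − d = (2)·(8) + (-11)·(0) + (10)·(8) − (-29) = 125; |n| = √225.
Distance = |125| / √225 = 125/√225 ≈ 8.33.

8.33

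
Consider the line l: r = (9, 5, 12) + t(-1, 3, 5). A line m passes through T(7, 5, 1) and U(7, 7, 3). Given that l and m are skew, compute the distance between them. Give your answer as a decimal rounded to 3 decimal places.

6.124

A direction vector for m is U − T = (0, 2, 2).
Common perpendicular direction n = (-1, 3, 5) × (0, 2, 2) = (-4, 2, -2).
With w = (7, 5, 1) − (9, 5, 12) = (-2, 0, -11), w · n = 30.
Distance = |w · n| / |n| = |30| / √24 ≈ 6.124.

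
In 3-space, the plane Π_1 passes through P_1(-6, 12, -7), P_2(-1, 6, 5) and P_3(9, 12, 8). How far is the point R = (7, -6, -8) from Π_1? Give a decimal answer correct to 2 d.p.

19.09

P_1P_2 = (5, -6, 12), P_1P_3 = (15, 0, 15); a normal to Π_1 is P_1P_2 × P_1P_3 = (-90, 105, 90).
Using P_1: Π_1 has equation -90x + 105y + 90z = 1170.
n·R − d = (-90)·(7) + (105)·(-6) + (90)·(-8) − 1170 = -3150; |n| = √27225.
Distance = |-3150| / √27225 = 3150/√27225 ≈ 19.09.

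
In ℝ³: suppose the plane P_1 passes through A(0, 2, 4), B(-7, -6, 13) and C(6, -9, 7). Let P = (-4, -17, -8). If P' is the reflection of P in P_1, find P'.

(14, 1, 22)

AB = (-7, -8, 9), AC = (6, -11, 3); a normal to P_1 is AB × AC = (75, 75, 125).
Using A: P_1 has equation 75x + 75y + 125z = 650.
λ = (n·P − d)/|n|² = (-2575 − 650)/26875 = -3/25.
Reflection = P − 2λn = (-4, -17, -8) − (-6/25)·(75, 75, 125) = (14, 1, 22).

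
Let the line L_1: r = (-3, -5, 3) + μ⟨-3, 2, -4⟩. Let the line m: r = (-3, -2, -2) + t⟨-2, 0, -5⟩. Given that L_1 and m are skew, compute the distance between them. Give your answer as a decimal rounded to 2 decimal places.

Common perpendicular direction n = (-3, 2, -4) × (-2, 0, -5) = (-10, -7, 4).
With w = (-3, -2, -2) − (-3, -5, 3) = (0, 3, -5), w · n = -41.
Distance = |w · n| / |n| = |-41| / √165 ≈ 3.19.

3.19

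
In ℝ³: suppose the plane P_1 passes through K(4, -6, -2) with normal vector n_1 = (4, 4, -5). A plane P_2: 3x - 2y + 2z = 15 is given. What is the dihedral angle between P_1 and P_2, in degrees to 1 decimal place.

P_1: n_1·r = n_1·K gives 4x + 4y - 5z = 2.
cos θ = |n₁·n₂| / (|n₁||n₂|) = |-6| / (√57 · √17).
θ = arccos(0.19275) ≈ 78.9°.

78.9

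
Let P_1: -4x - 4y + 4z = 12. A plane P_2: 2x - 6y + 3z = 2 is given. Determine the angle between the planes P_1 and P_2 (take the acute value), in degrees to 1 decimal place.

54.7

cos θ = |n₁·n₂| / (|n₁||n₂|) = |28| / (√48 · √49).
θ = arccos(0.57735) ≈ 54.7°.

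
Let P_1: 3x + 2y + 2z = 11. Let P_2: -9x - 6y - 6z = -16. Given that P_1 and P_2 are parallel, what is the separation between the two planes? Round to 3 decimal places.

Rescale P_2 by 1/(-3): 3x + 2y + 2z = 16/3. Then distance = |11 − (16/3)| / √17 ≈ 1.374.

1.374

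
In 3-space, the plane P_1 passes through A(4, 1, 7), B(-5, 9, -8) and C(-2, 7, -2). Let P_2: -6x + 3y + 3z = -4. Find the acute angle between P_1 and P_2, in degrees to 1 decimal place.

AB = (-9, 8, -15), AC = (-6, 6, -9); a normal to P_1 is AB × AC = (18, 9, -6).
Using A: P_1 has equation 18x + 9y - 6z = 39.
cos θ = |n₁·n₂| / (|n₁||n₂|) = |-99| / (√441 · √54).
θ = arccos(0.64153) ≈ 50.1°.

50.1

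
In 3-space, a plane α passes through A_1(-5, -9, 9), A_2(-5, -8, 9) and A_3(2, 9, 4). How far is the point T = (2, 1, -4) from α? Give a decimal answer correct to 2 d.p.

A_1A_2 = (0, 1, 0), A_1A_3 = (7, 18, -5); a normal to α is A_1A_2 × A_1A_3 = (-5, 0, -7).
Using A_1: α has equation -5x - 7z = -38.
n·T − d = (-5)·(2) + (0)·(1) + (-7)·(-4) − (-38) = 56; |n| = √74.
Distance = |56| / √74 = 56/√74 ≈ 6.51.

6.51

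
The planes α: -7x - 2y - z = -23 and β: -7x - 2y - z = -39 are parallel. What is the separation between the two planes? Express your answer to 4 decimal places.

2.1773

Same normal n = (-7, -2, -1) with |n| = √54; distance = |-23 − (-39)| / |n| = 16/√54 ≈ 2.1773.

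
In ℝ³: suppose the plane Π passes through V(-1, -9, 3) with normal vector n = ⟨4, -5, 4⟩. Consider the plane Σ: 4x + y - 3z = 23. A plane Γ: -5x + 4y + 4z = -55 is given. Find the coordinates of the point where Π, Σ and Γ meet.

Π: n·r = n·V gives 4x - 5y + 4z = 53.
Solving the 3×3 linear system 4x - 5y + 4z = 53, 4x + y - 3z = 23, -5x + 4y + 4z = -55 (e.g. by elimination or Cramer's rule, determinant = 153) gives (7, -5, 0).

(7, -5, 0)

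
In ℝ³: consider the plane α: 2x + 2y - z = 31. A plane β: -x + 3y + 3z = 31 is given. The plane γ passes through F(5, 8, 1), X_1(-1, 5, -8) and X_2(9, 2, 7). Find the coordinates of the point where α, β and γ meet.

FX_1 = (-6, -3, -9), FX_2 = (4, -6, 6); a normal to γ is FX_1 × FX_2 = (-72, 0, 48).
Using F: γ has equation -72x + 48z = -312.
Solving the 3×3 linear system 2x + 2y - z = 31, -x + 3y + 3z = 31, -72x + 48z = -312 (e.g. by elimination or Cramer's rule, determinant = -264) gives (5, 11, 1).

(5, 11, 1)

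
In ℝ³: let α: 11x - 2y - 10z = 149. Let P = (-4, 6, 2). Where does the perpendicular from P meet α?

Foot = P − λn with λ = (n·P − d)/|n|² = (-76 − 149)/225 = -1.
Foot = (-4, 6, 2) − (-1)·(11, -2, -10) = (7, 4, -8).

(7, 4, -8)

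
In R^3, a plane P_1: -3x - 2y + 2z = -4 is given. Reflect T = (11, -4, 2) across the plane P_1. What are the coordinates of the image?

(5, -8, 6)

λ = (n·T − d)/|n|² = (-21 − (-4))/17 = -1.
Reflection = T − 2λn = (11, -4, 2) − (-2)·(-3, -2, 2) = (5, -8, 6).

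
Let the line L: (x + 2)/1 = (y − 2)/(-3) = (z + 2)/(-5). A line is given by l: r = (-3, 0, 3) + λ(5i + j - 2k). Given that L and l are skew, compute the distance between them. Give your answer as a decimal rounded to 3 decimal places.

L has direction (1, -3, -5) through (-2, 2, -2).
Common perpendicular direction n = (1, -3, -5) × (5, 1, -2) = (11, -23, 16).
With w = (-3, 0, 3) − (-2, 2, -2) = (-1, -2, 5), w · n = 115.
Distance = |w · n| / |n| = |115| / √906 ≈ 3.821.

3.821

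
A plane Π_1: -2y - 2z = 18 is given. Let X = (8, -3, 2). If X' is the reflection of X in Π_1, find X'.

λ = (n·X − d)/|n|² = (2 − 18)/8 = -2.
Reflection = X − 2λn = (8, -3, 2) − (-4)·(0, -2, -2) = (8, -11, -6).

(8, -11, -6)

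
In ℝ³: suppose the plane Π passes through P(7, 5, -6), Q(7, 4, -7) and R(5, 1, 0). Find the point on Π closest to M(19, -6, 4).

PQ = (0, -1, -1), PR = (-2, -4, 6); a normal to Π is PQ × PR = (-10, 2, -2).
Using P: Π has equation -10x + 2y - 2z = -48.
Foot = M − λn with λ = (n·M − d)/|n|² = (-210 − (-48))/108 = -3/2.
Foot = (19, -6, 4) − (-3/2)·(-10, 2, -2) = (4, -3, 1).

(4, -3, 1)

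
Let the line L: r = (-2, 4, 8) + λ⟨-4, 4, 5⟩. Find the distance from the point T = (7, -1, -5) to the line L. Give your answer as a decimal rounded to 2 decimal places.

4.26

Taking (-2, 4, 8) on L with direction v = (-4, 4, 5): w = T − (-2, 4, 8) = (9, -5, -13), and w × v = (27, 7, 16).
Distance = |w × v| / |v| = √1034 / √57 ≈ 4.26.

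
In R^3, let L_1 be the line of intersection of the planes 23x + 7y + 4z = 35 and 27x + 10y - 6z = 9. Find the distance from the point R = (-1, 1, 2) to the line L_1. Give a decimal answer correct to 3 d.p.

2.006

Direction of L_1: (23, 7, 4) × (27, 10, -6) = (-82, 246, 41).
A point on L_1: solving the two plane equations with x = -1 gives (-1, 6, 4).
Taking (-1, 6, 4) on L_1 with direction v = (-82, 246, 41): w = R − (-1, 6, 4) = (0, -5, -2), and w × v = (287, 164, -410).
Distance = |w × v| / |v| = √277365 / √68921 ≈ 2.006.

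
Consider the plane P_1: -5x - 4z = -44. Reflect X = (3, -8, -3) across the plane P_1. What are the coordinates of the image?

λ = (n·X − d)/|n|² = (-3 − (-44))/41 = 1.
Reflection = X − 2λn = (3, -8, -3) − 2·(-5, 0, -4) = (13, -8, 5).

(13, -8, 5)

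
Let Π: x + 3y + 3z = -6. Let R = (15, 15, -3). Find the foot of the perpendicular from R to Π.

(12, 6, -12)

Foot = R − λn with λ = (n·R − d)/|n|² = (51 − (-6))/19 = 3.
Foot = (15, 15, -3) − 3·(1, 3, 3) = (12, 6, -12).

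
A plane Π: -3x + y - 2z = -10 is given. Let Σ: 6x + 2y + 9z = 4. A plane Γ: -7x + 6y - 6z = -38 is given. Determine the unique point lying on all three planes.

(2, -4, 0)

Solving the 3×3 linear system -3x + y - 2z = -10, 6x + 2y + 9z = 4, -7x + 6y - 6z = -38 (e.g. by elimination or Cramer's rule, determinant = 71) gives (2, -4, 0).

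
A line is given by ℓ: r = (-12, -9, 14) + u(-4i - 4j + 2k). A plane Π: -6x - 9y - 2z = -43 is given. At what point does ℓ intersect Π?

Substitute r = (-12, -9, 14) + t(-4, -4, 2) into the plane: 125 + 56t = -43, so t = -3.
Intersection: (-12, -9, 14) + (-3)·(-4, -4, 2) = (0, 3, 8).

(0, 3, 8)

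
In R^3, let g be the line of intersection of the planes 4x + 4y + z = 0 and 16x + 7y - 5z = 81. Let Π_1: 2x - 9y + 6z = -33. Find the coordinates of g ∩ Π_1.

Direction of g: (4, 4, 1) × (16, 7, -5) = (-27, 36, -36).
A point on g: solving the two plane equations with x = 9 gives (9, -9, 0).
Substitute r = (9, -9, 0) + t(-27, 36, -36) into the plane: 99 + (-594)t = -33, so t = 2/9.
Intersection: (9, -9, 0) + (2/9)·(-27, 36, -36) = (3, -1, -8).

(3, -1, -8)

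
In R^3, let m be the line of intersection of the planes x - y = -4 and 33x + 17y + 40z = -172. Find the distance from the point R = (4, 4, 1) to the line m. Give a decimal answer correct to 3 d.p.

7.659

Direction of m: (1, -1, 0) × (33, 17, 40) = (-40, -40, 50).
A point on m: solving the two plane equations with x = -8 gives (-8, -4, 4).
Taking (-8, -4, 4) on m with direction v = (-40, -40, 50): w = R − (-8, -4, 4) = (12, 8, -3), and w × v = (280, -480, -160).
Distance = |w × v| / |v| = √334400 / √5700 ≈ 7.659.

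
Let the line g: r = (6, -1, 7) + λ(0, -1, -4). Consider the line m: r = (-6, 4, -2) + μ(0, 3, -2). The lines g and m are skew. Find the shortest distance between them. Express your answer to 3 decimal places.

Common perpendicular direction n = (0, -1, -4) × (0, 3, -2) = (14, 0, 0).
With w = (-6, 4, -2) − (6, -1, 7) = (-12, 5, -9), w · n = -168.
Distance = |w · n| / |n| = |-168| / √196 ≈ 12.000.

12.000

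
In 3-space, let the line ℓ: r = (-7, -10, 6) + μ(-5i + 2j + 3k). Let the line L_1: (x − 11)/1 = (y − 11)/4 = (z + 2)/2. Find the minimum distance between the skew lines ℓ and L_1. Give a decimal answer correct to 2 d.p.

11.39

L_1 has direction (1, 4, 2) through (11, 11, -2).
Common perpendicular direction n = (-5, 2, 3) × (1, 4, 2) = (-8, 13, -22).
With w = (11, 11, -2) − (-7, -10, 6) = (18, 21, -8), w · n = 305.
Distance = |w · n| / |n| = |305| / √717 ≈ 11.39.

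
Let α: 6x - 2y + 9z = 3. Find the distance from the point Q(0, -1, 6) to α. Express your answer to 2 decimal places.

4.82

n·Q − d = (6)·(0) + (-2)·(-1) + (9)·(6) − 3 = 53; |n| = √121.
Distance = |53| / √121 = 53/√121 ≈ 4.82.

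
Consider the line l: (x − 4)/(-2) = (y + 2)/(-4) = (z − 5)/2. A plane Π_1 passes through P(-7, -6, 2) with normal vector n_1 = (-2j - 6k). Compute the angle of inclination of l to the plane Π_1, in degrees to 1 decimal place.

l has direction (-2, -4, 2) through (4, -2, 5).
Π_1: n_1·r = n_1·P gives -2y - 6z = 0.
sin θ = |n·v| / (|n||v|) = |-4| / (√40 · √24) = 0.12910.
θ ≈ 7.4°.

7.4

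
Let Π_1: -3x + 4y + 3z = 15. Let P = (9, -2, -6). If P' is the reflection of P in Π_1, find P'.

(-3, 14, 6)

λ = (n·P − d)/|n|² = (-53 − 15)/34 = -2.
Reflection = P − 2λn = (9, -2, -6) − (-4)·(-3, 4, 3) = (-3, 14, 6).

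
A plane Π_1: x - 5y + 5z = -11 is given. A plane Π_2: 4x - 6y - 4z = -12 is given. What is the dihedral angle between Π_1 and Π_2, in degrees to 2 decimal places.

76.25

cos θ = |n₁·n₂| / (|n₁||n₂|) = |14| / (√51 · √68).
θ = arccos(0.23773) ≈ 76.25°.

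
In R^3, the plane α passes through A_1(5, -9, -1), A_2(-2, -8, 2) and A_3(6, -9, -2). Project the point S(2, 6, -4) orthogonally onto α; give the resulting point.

A_1A_2 = (-7, 1, 3), A_1A_3 = (1, 0, -1); a normal to α is A_1A_2 × A_1A_3 = (-1, -4, -1).
Using A_1: α has equation -x - 4y - z = 32.
Foot = S − λn with λ = (n·S − d)/|n|² = (-22 − 32)/18 = -3.
Foot = (2, 6, -4) − (-3)·(-1, -4, -1) = (-1, -6, -7).

(-1, -6, -7)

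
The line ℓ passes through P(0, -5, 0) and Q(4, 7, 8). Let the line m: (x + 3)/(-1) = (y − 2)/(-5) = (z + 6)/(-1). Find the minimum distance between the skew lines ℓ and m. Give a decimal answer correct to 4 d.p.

A direction vector for ℓ is Q − P = (4, 12, 8).
m has direction (-1, -5, -1) through (-3, 2, -6).
Common perpendicular direction n = (4, 12, 8) × (-1, -5, -1) = (28, -4, -8).
With w = (-3, 2, -6) − (0, -5, 0) = (-3, 7, -6), w · n = -64.
Distance = |w · n| / |n| = |-64| / √864 ≈ 2.1773.

2.1773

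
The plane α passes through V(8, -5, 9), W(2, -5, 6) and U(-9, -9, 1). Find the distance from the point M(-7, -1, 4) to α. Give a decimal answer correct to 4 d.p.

VW = (-6, 0, -3), VU = (-17, -4, -8); a normal to α is VW × VU = (-12, 3, 24).
Using V: α has equation -12x + 3y + 24z = 105.
n·M − d = (-12)·(-7) + (3)·(-1) + (24)·(4) − 105 = 72; |n| = √729.
Distance = |72| / √729 = 72/√729 ≈ 2.6667.

2.6667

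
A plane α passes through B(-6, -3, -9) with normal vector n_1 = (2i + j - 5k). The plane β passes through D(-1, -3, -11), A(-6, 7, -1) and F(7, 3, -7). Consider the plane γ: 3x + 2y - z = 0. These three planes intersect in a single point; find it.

(-3, 1, -7)

α: n_1·r = n_1·B gives 2x + y - 5z = 30.
DA = (-5, 10, 10), DF = (8, 6, 4); a normal to β is DA × DF = (-20, 100, -110).
Using D: β has equation -20x + 100y - 110z = 930.
Solving the 3×3 linear system 2x + y - 5z = 30, -20x + 100y - 110z = 930, 3x + 2y - z = 0 (e.g. by elimination or Cramer's rule, determinant = 1590) gives (-3, 1, -7).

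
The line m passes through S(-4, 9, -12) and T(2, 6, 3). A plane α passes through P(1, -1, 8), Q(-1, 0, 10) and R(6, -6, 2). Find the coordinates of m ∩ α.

(4, 5, 8)

A direction vector for m is T − S = (6, -3, 15).
PQ = (-2, 1, 2), PR = (5, -5, -6); a normal to α is PQ × PR = (4, -2, 5).
Using P: α has equation 4x - 2y + 5z = 46.
Substitute r = (-4, 9, -12) + t(6, -3, 15) into the plane: -94 + 105t = 46, so t = 4/3.
Intersection: (-4, 9, -12) + (4/3)·(6, -3, 15) = (4, 5, 8).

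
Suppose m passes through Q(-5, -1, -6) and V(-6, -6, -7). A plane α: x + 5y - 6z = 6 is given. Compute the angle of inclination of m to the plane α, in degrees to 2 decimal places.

A direction vector for m is V − Q = (-1, -5, -1).
sin θ = |n·v| / (|n||v|) = |-20| / (√62 · √27) = 0.48882.
θ ≈ 29.26°.

29.26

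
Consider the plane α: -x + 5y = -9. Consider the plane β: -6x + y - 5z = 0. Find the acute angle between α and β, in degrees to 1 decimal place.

74.1

cos θ = |n₁·n₂| / (|n₁||n₂|) = |11| / (√26 · √62).
θ = arccos(0.27397) ≈ 74.1°.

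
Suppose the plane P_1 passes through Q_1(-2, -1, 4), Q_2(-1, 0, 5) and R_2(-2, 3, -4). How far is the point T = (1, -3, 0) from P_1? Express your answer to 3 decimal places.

4.543

Q_1Q_2 = (1, 1, 1), Q_1R_2 = (0, 4, -8); a normal to P_1 is Q_1Q_2 × Q_1R_2 = (-12, 8, 4).
Using Q_1: P_1 has equation -12x + 8y + 4z = 32.
n·T − d = (-12)·(1) + (8)·(-3) + (4)·(0) − 32 = -68; |n| = √224.
Distance = |-68| / √224 = 68/√224 ≈ 4.543.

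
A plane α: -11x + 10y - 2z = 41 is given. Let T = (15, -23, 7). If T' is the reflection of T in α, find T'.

(-29, 17, -1)

λ = (n·T − d)/|n|² = (-409 − 41)/225 = -2.
Reflection = T − 2λn = (15, -23, 7) − (-4)·(-11, 10, -2) = (-29, 17, -1).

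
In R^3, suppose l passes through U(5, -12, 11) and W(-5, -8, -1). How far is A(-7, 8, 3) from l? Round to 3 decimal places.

A direction vector for l is W − U = (-10, 4, -12).
Taking (5, -12, 11) on l with direction v = (-10, 4, -12): w = A − (5, -12, 11) = (-12, 20, -8), and w × v = (-208, -64, 152).
Distance = |w × v| / |v| = √70464 / √260 ≈ 16.463.

16.463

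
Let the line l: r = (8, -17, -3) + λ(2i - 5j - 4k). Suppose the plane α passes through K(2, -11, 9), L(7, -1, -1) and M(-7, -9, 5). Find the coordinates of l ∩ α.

KL = (5, 10, -10), KM = (-9, 2, -4); a normal to α is KL × KM = (-20, 110, 100).
Using K: α has equation -20x + 110y + 100z = -350.
Substitute r = (8, -17, -3) + t(2, -5, -4) into the plane: -2330 + (-990)t = -350, so t = -2.
Intersection: (8, -17, -3) + (-2)·(2, -5, -4) = (4, -7, 5).

(4, -7, 5)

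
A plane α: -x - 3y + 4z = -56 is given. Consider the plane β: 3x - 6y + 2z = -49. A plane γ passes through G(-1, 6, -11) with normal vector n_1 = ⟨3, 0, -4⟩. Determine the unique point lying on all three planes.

(3, 7, -8)

γ: n_1·r = n_1·G gives 3x - 4z = 41.
Solving the 3×3 linear system -x - 3y + 4z = -56, 3x - 6y + 2z = -49, 3x - 4z = 41 (e.g. by elimination or Cramer's rule, determinant = -6) gives (3, 7, -8).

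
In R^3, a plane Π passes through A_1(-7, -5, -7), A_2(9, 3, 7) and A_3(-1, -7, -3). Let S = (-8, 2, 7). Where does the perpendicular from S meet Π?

A_1A_2 = (16, 8, 14), A_1A_3 = (6, -2, 4); a normal to Π is A_1A_2 × A_1A_3 = (60, 20, -80).
Using A_1: Π has equation 60x + 20y - 80z = 40.
Foot = S − λn with λ = (n·S − d)/|n|² = (-1000 − 40)/10400 = -1/10.
Foot = (-8, 2, 7) − (-1/10)·(60, 20, -80) = (-2, 4, -1).

(-2, 4, -1)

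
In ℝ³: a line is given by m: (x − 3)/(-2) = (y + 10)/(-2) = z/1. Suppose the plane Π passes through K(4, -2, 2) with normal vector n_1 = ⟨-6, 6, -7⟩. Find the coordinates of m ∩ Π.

(11, -2, -4)

m has direction (-2, -2, 1) through (3, -10, 0).
Π: n_1·r = n_1·K gives -6x + 6y - 7z = -50.
Substitute r = (3, -10, 0) + t(-2, -2, 1) into the plane: -78 + (-7)t = -50, so t = -4.
Intersection: (3, -10, 0) + (-4)·(-2, -2, 1) = (11, -2, -4).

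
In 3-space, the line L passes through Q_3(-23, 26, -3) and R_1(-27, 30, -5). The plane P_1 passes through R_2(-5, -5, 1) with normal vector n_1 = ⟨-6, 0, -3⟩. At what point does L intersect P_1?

A direction vector for L is R_1 − Q_3 = (-4, 4, -2).
P_1: n_1·r = n_1·R_2 gives -6x - 3z = 27.
Substitute r = (-23, 26, -3) + t(-4, 4, -2) into the plane: 147 + 30t = 27, so t = -4.
Intersection: (-23, 26, -3) + (-4)·(-4, 4, -2) = (-7, 10, 5).

(-7, 10, 5)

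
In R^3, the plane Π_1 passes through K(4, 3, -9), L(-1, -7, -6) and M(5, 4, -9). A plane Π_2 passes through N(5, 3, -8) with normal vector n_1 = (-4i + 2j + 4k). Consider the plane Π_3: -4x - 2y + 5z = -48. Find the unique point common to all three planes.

(5, -1, -6)

KL = (-5, -10, 3), KM = (1, 1, 0); a normal to Π_1 is KL × KM = (-3, 3, 5).
Using K: Π_1 has equation -3x + 3y + 5z = -48.
Π_2: n_1·r = n_1·N gives -4x + 2y + 4z = -46.
Solving the 3×3 linear system -3x + 3y + 5z = -48, -4x + 2y + 4z = -46, -4x - 2y + 5z = -48 (e.g. by elimination or Cramer's rule, determinant = 38) gives (5, -1, -6).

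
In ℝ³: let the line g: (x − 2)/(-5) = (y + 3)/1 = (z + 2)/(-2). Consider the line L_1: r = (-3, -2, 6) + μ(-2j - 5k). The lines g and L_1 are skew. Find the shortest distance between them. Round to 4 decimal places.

g has direction (-5, 1, -2) through (2, -3, -2).
Common perpendicular direction n = (-5, 1, -2) × (0, -2, -5) = (-9, -25, 10).
With w = (-3, -2, 6) − (2, -3, -2) = (-5, 1, 8), w · n = 100.
Distance = |w · n| / |n| = |100| / √806 ≈ 3.5223.

3.5223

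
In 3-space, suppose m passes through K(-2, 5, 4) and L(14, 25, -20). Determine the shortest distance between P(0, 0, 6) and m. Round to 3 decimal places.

A direction vector for m is L − K = (16, 20, -24).
Taking (-2, 5, 4) on m with direction v = (16, 20, -24): w = P − (-2, 5, 4) = (2, -5, 2), and w × v = (80, 80, 120).
Distance = |w × v| / |v| = √27200 / √1232 ≈ 4.699.

4.699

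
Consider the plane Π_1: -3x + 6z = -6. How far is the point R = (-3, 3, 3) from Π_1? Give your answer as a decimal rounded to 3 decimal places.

4.919

n·R − d = (-3)·(-3) + (0)·(3) + (6)·(3) − (-6) = 33; |n| = √45.
Distance = |33| / √45 = 33/√45 ≈ 4.919.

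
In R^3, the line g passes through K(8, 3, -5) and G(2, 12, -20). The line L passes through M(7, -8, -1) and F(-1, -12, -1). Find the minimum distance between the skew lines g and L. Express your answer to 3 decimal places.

A direction vector for g is G − K = (-6, 9, -15).
A direction vector for L is F − M = (-8, -4, 0).
Common perpendicular direction n = (-6, 9, -15) × (-8, -4, 0) = (-60, 120, 96).
With w = (7, -8, -1) − (8, 3, -5) = (-1, -11, 4), w · n = -876.
Distance = |w · n| / |n| = |-876| / √27216 ≈ 5.310.

5.310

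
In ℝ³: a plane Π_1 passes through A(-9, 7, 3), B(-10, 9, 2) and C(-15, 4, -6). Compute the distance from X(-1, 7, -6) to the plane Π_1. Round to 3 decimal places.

AB = (-1, 2, -1), AC = (-6, -3, -9); a normal to Π_1 is AB × AC = (-21, -3, 15).
Using A: Π_1 has equation -21x - 3y + 15z = 213.
n·X − d = (-21)·(-1) + (-3)·(7) + (15)·(-6) − 213 = -303; |n| = √675.
Distance = |-303| / √675 = 303/√675 ≈ 11.662.

11.662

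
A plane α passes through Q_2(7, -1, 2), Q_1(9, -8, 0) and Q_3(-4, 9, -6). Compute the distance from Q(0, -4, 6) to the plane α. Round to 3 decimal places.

Q_2Q_1 = (2, -7, -2), Q_2Q_3 = (-11, 10, -8); a normal to α is Q_2Q_1 × Q_2Q_3 = (76, 38, -57).
Using Q_2: α has equation 76x + 38y - 57z = 380.
n·Q − d = (76)·(0) + (38)·(-4) + (-57)·(6) − 380 = -874; |n| = √10469.
Distance = |-874| / √10469 = 874/√10469 ≈ 8.542.

8.542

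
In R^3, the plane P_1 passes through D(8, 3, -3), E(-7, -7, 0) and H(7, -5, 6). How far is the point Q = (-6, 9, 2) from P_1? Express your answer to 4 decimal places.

DE = (-15, -10, 3), DH = (-1, -8, 9); a normal to P_1 is DE × DH = (-66, 132, 110).
Using D: P_1 has equation -66x + 132y + 110z = -462.
n·Q − d = (-66)·(-6) + (132)·(9) + (110)·(2) − (-462) = 2266; |n| = √33880.
Distance = |2266| / √33880 = 2266/√33880 ≈ 12.3109.

12.3109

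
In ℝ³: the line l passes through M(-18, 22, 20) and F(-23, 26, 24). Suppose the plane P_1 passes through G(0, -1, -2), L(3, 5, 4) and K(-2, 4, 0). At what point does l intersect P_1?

(2, 6, 4)

A direction vector for l is F − M = (-5, 4, 4).
GL = (3, 6, 6), GK = (-2, 5, 2); a normal to P_1 is GL × GK = (-18, -18, 27).
Using G: P_1 has equation -18x - 18y + 27z = -36.
Substitute r = (-18, 22, 20) + t(-5, 4, 4) into the plane: 468 + 126t = -36, so t = -4.
Intersection: (-18, 22, 20) + (-4)·(-5, 4, 4) = (2, 6, 4).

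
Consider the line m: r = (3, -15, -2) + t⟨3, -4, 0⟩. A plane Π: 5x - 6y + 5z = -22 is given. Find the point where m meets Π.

(-6, -3, -2)

Substitute r = (3, -15, -2) + t(3, -4, 0) into the plane: 95 + 39t = -22, so t = -3.
Intersection: (3, -15, -2) + (-3)·(3, -4, 0) = (-6, -3, -2).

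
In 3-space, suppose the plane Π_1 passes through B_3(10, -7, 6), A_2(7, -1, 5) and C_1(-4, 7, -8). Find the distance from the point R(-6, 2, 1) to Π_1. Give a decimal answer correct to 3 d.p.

7.624

B_3A_2 = (-3, 6, -1), B_3C_1 = (-14, 14, -14); a normal to Π_1 is B_3A_2 × B_3C_1 = (-70, -28, 42).
Using B_3: Π_1 has equation -70x - 28y + 42z = -252.
n·R − d = (-70)·(-6) + (-28)·(2) + (42)·(1) − (-252) = 658; |n| = √7448.
Distance = |658| / √7448 = 658/√7448 ≈ 7.624.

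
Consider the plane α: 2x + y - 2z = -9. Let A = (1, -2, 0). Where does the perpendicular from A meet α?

(-1, -3, 2)

Foot = A − λn with λ = (n·A − d)/|n|² = (0 − (-9))/9 = 1.
Foot = (1, -2, 0) − 1·(2, 1, -2) = (-1, -3, 2).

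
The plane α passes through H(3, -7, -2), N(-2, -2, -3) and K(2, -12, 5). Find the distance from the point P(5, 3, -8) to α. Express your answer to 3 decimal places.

HN = (-5, 5, -1), HK = (-1, -5, 7); a normal to α is HN × HK = (30, 36, 30).
Using H: α has equation 30x + 36y + 30z = -222.
n·P − d = (30)·(5) + (36)·(3) + (30)·(-8) − (-222) = 240; |n| = √3096.
Distance = |240| / √3096 = 240/√3096 ≈ 4.313.

4.313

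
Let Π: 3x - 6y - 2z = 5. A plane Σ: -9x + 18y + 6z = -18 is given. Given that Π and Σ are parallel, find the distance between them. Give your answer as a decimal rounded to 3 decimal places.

0.143

Rescale Σ by 1/(-3): 3x - 6y - 2z = 6. Then distance = |5 − 6| / √49 ≈ 0.143.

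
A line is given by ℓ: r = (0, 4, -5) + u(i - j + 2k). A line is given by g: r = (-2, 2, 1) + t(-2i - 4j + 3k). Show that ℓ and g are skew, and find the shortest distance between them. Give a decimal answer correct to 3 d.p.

3.051

Common perpendicular direction n = (1, -1, 2) × (-2, -4, 3) = (5, -7, -6).
With w = (-2, 2, 1) − (0, 4, -5) = (-2, -2, 6), w · n = -32.
Since n ≠ 0 the lines are not parallel, and w · n = -32 ≠ 0 so they do not intersect; hence they are skew.
Distance = |w · n| / |n| = |-32| / √110 ≈ 3.051.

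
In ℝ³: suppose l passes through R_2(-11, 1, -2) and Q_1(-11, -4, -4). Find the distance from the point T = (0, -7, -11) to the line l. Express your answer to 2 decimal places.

A direction vector for l is Q_1 − R_2 = (0, -5, -2).
Taking (-11, 1, -2) on l with direction v = (0, -5, -2): w = T − (-11, 1, -2) = (11, -8, -9), and w × v = (-29, 22, -55).
Distance = |w × v| / |v| = √4350 / √29 ≈ 12.25.

12.25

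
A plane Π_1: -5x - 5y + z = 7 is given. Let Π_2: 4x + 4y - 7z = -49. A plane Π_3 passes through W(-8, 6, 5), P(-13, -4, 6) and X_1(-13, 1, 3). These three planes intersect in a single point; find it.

WP = (-5, -10, 1), WX_1 = (-5, -5, -2); a normal to Π_3 is WP × WX_1 = (25, -15, -25).
Using W: Π_3 has equation 25x - 15y - 25z = -415.
Solving the 3×3 linear system -5x - 5y + z = 7, 4x + 4y - 7z = -49, 25x - 15y - 25z = -415 (e.g. by elimination or Cramer's rule, determinant = 1240) gives (-6, 6, 7).

(-6, 6, 7)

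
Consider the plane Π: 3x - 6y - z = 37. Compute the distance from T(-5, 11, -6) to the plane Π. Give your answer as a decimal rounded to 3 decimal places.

n·T − d = (3)·(-5) + (-6)·(11) + (-1)·(-6) − 37 = -112; |n| = √46.
Distance = |-112| / √46 = 112/√46 ≈ 16.513.

16.513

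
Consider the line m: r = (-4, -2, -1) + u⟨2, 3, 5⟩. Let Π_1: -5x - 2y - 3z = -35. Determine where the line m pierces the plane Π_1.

(0, 4, 9)

Substitute r = (-4, -2, -1) + t(2, 3, 5) into the plane: 27 + (-31)t = -35, so t = 2.
Intersection: (-4, -2, -1) + 2·(2, 3, 5) = (0, 4, 9).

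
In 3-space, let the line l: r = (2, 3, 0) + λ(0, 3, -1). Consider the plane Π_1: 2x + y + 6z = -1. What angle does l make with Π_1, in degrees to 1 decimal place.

sin θ = |n·v| / (|n||v|) = |-3| / (√41 · √10) = 0.14816.
θ ≈ 8.5°.

8.5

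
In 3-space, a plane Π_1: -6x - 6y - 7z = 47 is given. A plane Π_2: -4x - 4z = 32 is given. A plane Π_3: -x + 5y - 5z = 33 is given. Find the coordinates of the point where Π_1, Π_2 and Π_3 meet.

Solving the 3×3 linear system -6x - 6y - 7z = 47, -4x - 4z = 32, -x + 5y - 5z = 33 (e.g. by elimination or Cramer's rule, determinant = 116) gives (-3, 1, -5).

(-3, 1, -5)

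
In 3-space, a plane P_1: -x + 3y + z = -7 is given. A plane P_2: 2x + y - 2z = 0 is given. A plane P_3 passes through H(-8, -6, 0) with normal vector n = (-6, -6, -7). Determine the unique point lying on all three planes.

P_3: n·r = n·H gives -6x - 6y - 7z = 84.
Solving the 3×3 linear system -x + 3y + z = -7, 2x + y - 2z = 0, -6x - 6y - 7z = 84 (e.g. by elimination or Cramer's rule, determinant = 91) gives (-5, -2, -6).

(-5, -2, -6)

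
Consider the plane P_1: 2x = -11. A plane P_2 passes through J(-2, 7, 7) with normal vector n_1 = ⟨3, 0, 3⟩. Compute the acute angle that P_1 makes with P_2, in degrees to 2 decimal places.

P_2: n_1·r = n_1·J gives 3x + 3z = 15.
cos θ = |n₁·n₂| / (|n₁||n₂|) = |6| / (√4 · √18).
θ = arccos(0.70711) ≈ 45.00°.

45.00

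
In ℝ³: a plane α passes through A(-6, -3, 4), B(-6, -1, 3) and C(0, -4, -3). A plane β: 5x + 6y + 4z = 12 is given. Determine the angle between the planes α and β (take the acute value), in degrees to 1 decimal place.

25.8

AB = (0, 2, -1), AC = (6, -1, -7); a normal to α is AB × AC = (-15, -6, -12).
Using A: α has equation -15x - 6y - 12z = 60.
cos θ = |n₁·n₂| / (|n₁||n₂|) = |-159| / (√405 · √77).
θ = arccos(0.90038) ≈ 25.8°.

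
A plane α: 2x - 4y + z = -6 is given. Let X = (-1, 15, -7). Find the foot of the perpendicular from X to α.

(5, 3, -4)

Foot = X − λn with λ = (n·X − d)/|n|² = (-69 − (-6))/21 = -3.
Foot = (-1, 15, -7) − (-3)·(2, -4, 1) = (5, 3, -4).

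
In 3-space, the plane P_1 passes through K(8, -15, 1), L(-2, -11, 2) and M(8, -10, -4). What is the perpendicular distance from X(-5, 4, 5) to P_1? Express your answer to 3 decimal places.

11.000

KL = (-10, 4, 1), KM = (0, 5, -5); a normal to P_1 is KL × KM = (-25, -50, -50).
Using K: P_1 has equation -25x - 50y - 50z = 500.
n·X − d = (-25)·(-5) + (-50)·(4) + (-50)·(5) − 500 = -825; |n| = √5625.
Distance = |-825| / √5625 = 825/√5625 ≈ 11.000.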